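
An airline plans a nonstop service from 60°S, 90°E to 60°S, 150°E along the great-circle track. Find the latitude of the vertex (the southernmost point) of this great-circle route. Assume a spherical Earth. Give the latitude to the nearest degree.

The great circle lies in the plane with unit normal n̂ = (p₁ × p₂)/|p₁ × p₂|.
Here n̂_z ≈ +0.447; the vertex latitude is φ_max = arccos|n̂_z| ≈ 63.4°.

≈ 63°S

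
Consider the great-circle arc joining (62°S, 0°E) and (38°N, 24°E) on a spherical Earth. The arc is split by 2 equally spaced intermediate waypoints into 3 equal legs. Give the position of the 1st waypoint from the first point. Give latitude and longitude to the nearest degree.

≈ (29°S, 12°E)

The haversine formula gives a central angle δ ≈ 1.778 rad (101.9°) between the endpoints.
Interpolate at f = 1/3 with slerp weights a = sin((1−f)δ)/sin δ ≈ 0.947, b = sin(fδ)/sin δ ≈ 0.571.
p = a·p₁ + b·p₂ ≈ (0.855, 0.183, -0.485); φ = arcsin(p_z) ≈ -28.99°, λ = atan2(p_y, p_x) ≈ 12.07°.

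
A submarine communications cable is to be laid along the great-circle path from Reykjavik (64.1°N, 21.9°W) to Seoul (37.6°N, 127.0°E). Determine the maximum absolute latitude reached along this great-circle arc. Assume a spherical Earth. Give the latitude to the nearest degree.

≈ 79°N

The great circle lies in the plane with unit normal n̂ = (p₁ × p₂)/|p₁ × p₂|.
Here n̂_z ≈ +0.185; the vertex latitude is φ_max = arccos|n̂_z| ≈ 79.4°.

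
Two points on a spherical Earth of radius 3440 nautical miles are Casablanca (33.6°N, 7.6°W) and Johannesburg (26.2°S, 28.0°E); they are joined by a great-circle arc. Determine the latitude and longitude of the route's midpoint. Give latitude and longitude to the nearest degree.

Write both endpoints as unit vectors p₁, p₂ with components (cos φ cos λ, cos φ sin λ, sin φ).
The central angle between the endpoints is δ = arccos(p₁·p₂) ≈ 1.199 rad (68.7°).
Interpolate at f = 1/2 with slerp weights a = sin((1−f)δ)/sin δ ≈ 0.606, b = sin(fδ)/sin δ ≈ 0.606.
p = a·p₁ + b·p₂ ≈ (0.980, 0.188, 0.068); φ = arcsin(p_z) ≈ 3.89°, λ = atan2(p_y, p_x) ≈ 10.88°.

≈ (4°N, 11°E)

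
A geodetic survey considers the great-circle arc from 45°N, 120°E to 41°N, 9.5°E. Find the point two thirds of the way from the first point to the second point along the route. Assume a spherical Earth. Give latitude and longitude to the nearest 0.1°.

Write both endpoints as unit vectors p₁, p₂ with components (cos φ cos λ, cos φ sin λ, sin φ).
The central angle between the endpoints is δ = arccos(p₁·p₂) ≈ 1.290 rad (73.9°).
Interpolate at f = 2/3 with slerp weights a = sin((1−f)δ)/sin δ ≈ 0.434, b = sin(fδ)/sin δ ≈ 0.789.
p = a·p₁ + b·p₂ ≈ (0.434, 0.364, 0.824); φ = arcsin(p_z) ≈ 55.52°, λ = atan2(p_y, p_x) ≈ 40.00°.

≈ 55.5°N, 40.0°E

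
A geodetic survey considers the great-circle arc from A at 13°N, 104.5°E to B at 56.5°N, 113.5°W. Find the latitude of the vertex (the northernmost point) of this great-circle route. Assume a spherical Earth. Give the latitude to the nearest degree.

≈ 70°N

The great circle lies in the plane with unit normal n̂ = (p₁ × p₂)/|p₁ × p₂|.
Here n̂_z ≈ +0.341; the vertex latitude is φ_max = arccos|n̂_z| ≈ 70.1°.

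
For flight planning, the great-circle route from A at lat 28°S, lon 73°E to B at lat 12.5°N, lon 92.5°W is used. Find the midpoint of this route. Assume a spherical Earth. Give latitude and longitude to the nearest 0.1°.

≈ lat 45.1°S, lon 31.3°W

The haversine formula gives a central angle δ ≈ 2.782 rad (159.4°) between the endpoints.
Interpolate at f = 1/2 with slerp weights a = sin((1−f)δ)/sin δ ≈ 2.799, b = sin(fδ)/sin δ ≈ 2.799.
p = a·p₁ + b·p₂ ≈ (0.603, -0.367, -0.708); φ = arcsin(p_z) ≈ -45.09°, λ = atan2(p_y, p_x) ≈ -31.29°.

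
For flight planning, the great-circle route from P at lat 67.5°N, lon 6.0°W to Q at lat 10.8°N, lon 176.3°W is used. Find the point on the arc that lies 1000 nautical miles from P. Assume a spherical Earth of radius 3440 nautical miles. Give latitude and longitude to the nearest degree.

≈ lat 83°N, lon 31°W

Write both endpoints as unit vectors p₁, p₂ with components (cos φ cos λ, cos φ sin λ, sin φ).
The central angle between the endpoints is δ = arccos(p₁·p₂) ≈ 1.770 rad (101.4°). The total great-circle distance is δ·R ≈ 1.770 × 3440 ≈ 6087 nmi, so the target fraction is f = 1000/6087 ≈ 0.164.
Interpolate at f ≈ 0.164 with slerp weights a = sin((1−f)δ)/sin δ ≈ 1.016, b = sin(fδ)/sin δ ≈ 0.292.
p = a·p₁ + b·p₂ ≈ (0.100, -0.059, 0.993); φ = arcsin(p_z) ≈ 83.33°, λ = atan2(p_y, p_x) ≈ -30.61°.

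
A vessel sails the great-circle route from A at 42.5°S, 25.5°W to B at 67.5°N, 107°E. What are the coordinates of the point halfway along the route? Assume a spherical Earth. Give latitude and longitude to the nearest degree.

≈ 24°N, 5°E

The haversine formula gives a central angle δ ≈ 2.523 rad (144.6°) between the endpoints.
Interpolate at f = 1/2 with slerp weights a = sin((1−f)δ)/sin δ ≈ 1.643, b = sin(fδ)/sin δ ≈ 1.643.
p = a·p₁ + b·p₂ ≈ (0.910, 0.080, 0.408); φ = arcsin(p_z) ≈ 24.08°, λ = atan2(p_y, p_x) ≈ 5.01°.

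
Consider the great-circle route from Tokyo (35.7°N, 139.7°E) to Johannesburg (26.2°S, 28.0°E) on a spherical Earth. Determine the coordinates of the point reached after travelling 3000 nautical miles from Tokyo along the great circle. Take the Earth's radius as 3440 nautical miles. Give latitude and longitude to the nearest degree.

The haversine formula gives a central angle δ ≈ 2.126 rad (121.8°) between the endpoints. The total great-circle distance is δ·R ≈ 2.126 × 3440 ≈ 7313 nmi, so the target fraction is f = 3000/7313 ≈ 0.410.
Interpolate at f ≈ 0.410 with slerp weights a = sin((1−f)δ)/sin δ ≈ 1.118, b = sin(fδ)/sin δ ≈ 0.901.
p = a·p₁ + b·p₂ ≈ (0.021, 0.967, 0.255); φ = arcsin(p_z) ≈ 14.75°, λ = atan2(p_y, p_x) ≈ 88.74°.

≈ 15°N, 89°E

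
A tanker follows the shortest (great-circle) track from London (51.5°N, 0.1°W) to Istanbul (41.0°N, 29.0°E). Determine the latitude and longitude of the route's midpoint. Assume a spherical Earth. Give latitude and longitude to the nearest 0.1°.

≈ 47.2°N, 15.9°E

Write both endpoints as unit vectors p₁, p₂ with components (cos φ cos λ, cos φ sin λ, sin φ).
The central angle between the endpoints is δ = arccos(p₁·p₂) ≈ 0.393 rad (22.5°).
Interpolate at f = 1/2 with slerp weights a = sin((1−f)δ)/sin δ ≈ 0.510, b = sin(fδ)/sin δ ≈ 0.510.
p = a·p₁ + b·p₂ ≈ (0.654, 0.186, 0.733); φ = arcsin(p_z) ≈ 47.17°, λ = atan2(p_y, p_x) ≈ 15.88°.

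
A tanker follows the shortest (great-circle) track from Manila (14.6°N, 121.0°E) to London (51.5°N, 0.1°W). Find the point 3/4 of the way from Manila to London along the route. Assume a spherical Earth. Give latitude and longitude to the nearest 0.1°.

≈ 58.7°N, 41.0°E

Write both endpoints as unit vectors p₁, p₂ with components (cos φ cos λ, cos φ sin λ, sin φ).
The central angle between the endpoints is δ = arccos(p₁·p₂) ≈ 1.685 rad (96.5°).
Interpolate at f = 3/4 with slerp weights a = sin((1−f)δ)/sin δ ≈ 0.412, b = sin(fδ)/sin δ ≈ 0.959.
p = a·p₁ + b·p₂ ≈ (0.392, 0.340, 0.855); φ = arcsin(p_z) ≈ 58.72°, λ = atan2(p_y, p_x) ≈ 40.95°.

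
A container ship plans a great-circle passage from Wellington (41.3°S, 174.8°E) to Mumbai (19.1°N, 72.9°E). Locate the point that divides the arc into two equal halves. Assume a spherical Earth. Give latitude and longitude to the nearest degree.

Write both endpoints as unit vectors p₁, p₂ with components (cos φ cos λ, cos φ sin λ, sin φ).
The central angle between the endpoints is δ = arccos(p₁·p₂) ≈ 1.942 rad (111.2°).
Interpolate at f = 1/2 with slerp weights a = sin((1−f)δ)/sin δ ≈ 0.886, b = sin(fδ)/sin δ ≈ 0.886.
p = a·p₁ + b·p₂ ≈ (-0.416, 0.860, -0.295); φ = arcsin(p_z) ≈ -17.14°, λ = atan2(p_y, p_x) ≈ 115.84°.

≈ (17°S, 116°E)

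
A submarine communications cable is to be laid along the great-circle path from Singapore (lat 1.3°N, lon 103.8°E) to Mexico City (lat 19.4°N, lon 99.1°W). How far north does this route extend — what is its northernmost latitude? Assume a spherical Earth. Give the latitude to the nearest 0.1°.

≈ 43.8°N

The great circle lies in the plane with unit normal n̂ = (p₁ × p₂)/|p₁ × p₂|.
Here n̂_z ≈ +0.722; the vertex latitude is φ_max = arccos|n̂_z| ≈ 43.8°.
Check via Clairaut: cos φ_max = |cos φ₁| · sin C = cos(1.3°)·sin(46.2°) ≈ 0.722, again giving ≈ 43.8°.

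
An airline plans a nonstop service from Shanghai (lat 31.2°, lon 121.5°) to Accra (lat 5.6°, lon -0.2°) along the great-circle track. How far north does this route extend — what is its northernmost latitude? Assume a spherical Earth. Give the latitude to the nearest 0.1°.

≈ 37.9°

The great circle lies in the plane with unit normal n̂ = (p₁ × p₂)/|p₁ × p₂|.
Here n̂_z ≈ -0.789; the vertex latitude is φ_max = arccos|n̂_z| ≈ 37.9°.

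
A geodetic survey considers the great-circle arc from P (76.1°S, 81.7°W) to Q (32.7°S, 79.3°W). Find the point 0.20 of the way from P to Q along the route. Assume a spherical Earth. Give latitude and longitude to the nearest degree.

≈ (67°S, 81°W)

Write both endpoints as unit vectors p₁, p₂ with components (cos φ cos λ, cos φ sin λ, sin φ).
The central angle between the endpoints is δ = arccos(p₁·p₂) ≈ 0.758 rad (43.4°).
Interpolate at f = 0.20 with slerp weights a = sin((1−f)δ)/sin δ ≈ 0.829, b = sin(fδ)/sin δ ≈ 0.220.
p = a·p₁ + b·p₂ ≈ (0.063, -0.379, -0.923); φ = arcsin(p_z) ≈ -67.42°, λ = atan2(p_y, p_x) ≈ -80.54°.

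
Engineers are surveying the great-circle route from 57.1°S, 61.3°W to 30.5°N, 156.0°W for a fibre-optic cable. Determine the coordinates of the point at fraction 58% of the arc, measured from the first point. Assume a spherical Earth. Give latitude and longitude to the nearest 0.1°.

≈ 10.8°S, 127.8°W

Write both endpoints as unit vectors p₁, p₂ with components (cos φ cos λ, cos φ sin λ, sin φ).
The central angle between the endpoints is δ = arccos(p₁·p₂) ≈ 2.054 rad (117.7°).
Interpolate at f = 0.58 with slerp weights a = sin((1−f)δ)/sin δ ≈ 0.858, b = sin(fδ)/sin δ ≈ 1.049.
p = a·p₁ + b·p₂ ≈ (-0.602, -0.776, -0.188); φ = arcsin(p_z) ≈ -10.82°, λ = atan2(p_y, p_x) ≈ -127.79°.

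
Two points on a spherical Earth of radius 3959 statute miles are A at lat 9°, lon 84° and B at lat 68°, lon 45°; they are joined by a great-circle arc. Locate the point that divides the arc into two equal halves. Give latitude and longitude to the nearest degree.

The haversine formula gives a central angle δ ≈ 1.123 rad (64.4°) between the endpoints.
Interpolate at f = 1/2 with slerp weights a = sin((1−f)δ)/sin δ ≈ 0.591, b = sin(fδ)/sin δ ≈ 0.591.
p = a·p₁ + b·p₂ ≈ (0.217, 0.737, 0.640); φ = arcsin(p_z) ≈ 39.81°, λ = atan2(p_y, p_x) ≈ 73.55°.

≈ lat 40°, lon 74°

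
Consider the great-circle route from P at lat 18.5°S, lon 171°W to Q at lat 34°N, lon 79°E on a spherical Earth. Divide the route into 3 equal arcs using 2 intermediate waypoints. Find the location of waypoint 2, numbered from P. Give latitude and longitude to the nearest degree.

The haversine formula gives a central angle δ ≈ 2.033 rad (116.5°) between the endpoints.
Interpolate at f = 2/3 with slerp weights a = sin((1−f)δ)/sin δ ≈ 0.701, b = sin(fδ)/sin δ ≈ 1.092.
p = a·p₁ + b·p₂ ≈ (-0.484, 0.784, 0.388); φ = arcsin(p_z) ≈ 22.84°, λ = atan2(p_y, p_x) ≈ 121.66°.

≈ lat 23°N, lon 122°E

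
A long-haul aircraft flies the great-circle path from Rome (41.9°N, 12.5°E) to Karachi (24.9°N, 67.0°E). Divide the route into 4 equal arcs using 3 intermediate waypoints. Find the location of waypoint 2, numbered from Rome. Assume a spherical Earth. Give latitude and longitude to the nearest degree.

≈ 37°N, 43°E

Convert each endpoint to a unit vector on the sphere (x = cos φ cos λ, y = cos φ sin λ, z = sin φ).
The central angle between the endpoints is δ = arccos(p₁·p₂) ≈ 0.832 rad (47.7°).
Interpolate at f = 2/4 with slerp weights a = sin((1−f)δ)/sin δ ≈ 0.547, b = sin(fδ)/sin δ ≈ 0.547.
p = a·p₁ + b·p₂ ≈ (0.591, 0.544, 0.595); φ = arcsin(p_z) ≈ 36.53°, λ = atan2(p_y, p_x) ≈ 42.66°.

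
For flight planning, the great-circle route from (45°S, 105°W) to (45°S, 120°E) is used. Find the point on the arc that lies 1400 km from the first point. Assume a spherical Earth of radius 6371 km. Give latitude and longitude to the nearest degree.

Write both endpoints as unit vectors p₁, p₂ with components (cos φ cos λ, cos φ sin λ, sin φ).
The central angle between the endpoints is δ = arccos(p₁·p₂) ≈ 1.424 rad (81.6°). The total great-circle distance is δ·R ≈ 1.424 × 6371 ≈ 9071 km, so the target fraction is f = 1400/9071 ≈ 0.154.
Interpolate at f ≈ 0.154 with slerp weights a = sin((1−f)δ)/sin δ ≈ 0.944, b = sin(fδ)/sin δ ≈ 0.220.
p = a·p₁ + b·p₂ ≈ (-0.251, -0.510, -0.823); φ = arcsin(p_z) ≈ -55.40°, λ = atan2(p_y, p_x) ≈ -116.19°.

≈ (55°S, 116°W)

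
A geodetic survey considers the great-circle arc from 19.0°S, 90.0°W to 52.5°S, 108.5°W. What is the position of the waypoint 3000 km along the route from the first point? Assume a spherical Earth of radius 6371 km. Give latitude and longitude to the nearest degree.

≈ 44°S, 102°W

Write both endpoints as unit vectors p₁, p₂ with components (cos φ cos λ, cos φ sin λ, sin φ).
The central angle between the endpoints is δ = arccos(p₁·p₂) ≈ 0.637 rad (36.5°). The total great-circle distance is δ·R ≈ 0.637 × 6371 ≈ 4056 km, so the target fraction is f = 3000/4056 ≈ 0.740.
Interpolate at f ≈ 0.740 with slerp weights a = sin((1−f)δ)/sin δ ≈ 0.277, b = sin(fδ)/sin δ ≈ 0.763.
p = a·p₁ + b·p₂ ≈ (-0.147, -0.703, -0.696); φ = arcsin(p_z) ≈ -44.09°, λ = atan2(p_y, p_x) ≈ -101.84°.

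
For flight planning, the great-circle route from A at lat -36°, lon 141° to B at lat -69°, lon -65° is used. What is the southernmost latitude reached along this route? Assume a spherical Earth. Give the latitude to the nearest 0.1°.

≈ -82.4°

The great circle lies in the plane with unit normal n̂ = (p₁ × p₂)/|p₁ × p₂|.
Here n̂_z ≈ +0.133; the vertex latitude is φ_max = arccos|n̂_z| ≈ 82.4°.
Check via Clairaut: cos φ_max = |cos φ₁| · sin C = cos(36.0°)·sin(170.6°) ≈ 0.133, again giving ≈ 82.4°.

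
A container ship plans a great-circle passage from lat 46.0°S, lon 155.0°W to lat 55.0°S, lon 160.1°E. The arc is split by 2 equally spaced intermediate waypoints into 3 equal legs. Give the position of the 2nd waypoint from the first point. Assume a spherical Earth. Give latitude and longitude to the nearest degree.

≈ lat 54°S, lon 177°E

Convert each endpoint to a unit vector on the sphere (x = cos φ cos λ, y = cos φ sin λ, z = sin φ).
The central angle between the endpoints is δ = arccos(p₁·p₂) ≈ 0.513 rad (29.4°).
Interpolate at f = 2/3 with slerp weights a = sin((1−f)δ)/sin δ ≈ 0.347, b = sin(fδ)/sin δ ≈ 0.683.
p = a·p₁ + b·p₂ ≈ (-0.587, 0.032, -0.809); φ = arcsin(p_z) ≈ -54.01°, λ = atan2(p_y, p_x) ≈ 176.92°.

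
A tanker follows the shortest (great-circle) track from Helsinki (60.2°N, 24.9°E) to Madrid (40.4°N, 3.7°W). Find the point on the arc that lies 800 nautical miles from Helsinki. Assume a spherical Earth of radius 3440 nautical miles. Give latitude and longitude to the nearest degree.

From cos δ = sin φ₁ sin φ₂ + cos φ₁ cos φ₂ cos Δλ, the central angle is δ ≈ 0.463 rad (26.5°). The total great-circle distance is δ·R ≈ 0.463 × 3440 ≈ 1593 nmi, so the target fraction is f = 800/1593 ≈ 0.502.
Interpolate at f ≈ 0.502 with slerp weights a = sin((1−f)δ)/sin δ ≈ 0.511, b = sin(fδ)/sin δ ≈ 0.516.
p = a·p₁ + b·p₂ ≈ (0.623, 0.082, 0.778); φ = arcsin(p_z) ≈ 51.10°, λ = atan2(p_y, p_x) ≈ 7.47°.

≈ 51°N, 7°E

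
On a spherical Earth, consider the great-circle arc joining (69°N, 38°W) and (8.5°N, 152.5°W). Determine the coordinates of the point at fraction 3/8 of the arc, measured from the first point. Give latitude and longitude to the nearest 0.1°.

From cos δ = sin φ₁ sin φ₂ + cos φ₁ cos φ₂ cos Δλ, the central angle is δ ≈ 1.580 rad (90.5°).
Interpolate at f = 3/8 with slerp weights a = sin((1−f)δ)/sin δ ≈ 0.835, b = sin(fδ)/sin δ ≈ 0.558.
p = a·p₁ + b·p₂ ≈ (-0.254, -0.439, 0.862); φ = arcsin(p_z) ≈ 59.51°, λ = atan2(p_y, p_x) ≈ -120.06°.

≈ (59.5°N, 120.1°W)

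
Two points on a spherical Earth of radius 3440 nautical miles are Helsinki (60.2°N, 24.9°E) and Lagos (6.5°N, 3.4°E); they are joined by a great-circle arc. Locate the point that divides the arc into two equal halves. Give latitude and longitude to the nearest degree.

Write both endpoints as unit vectors p₁, p₂ with components (cos φ cos λ, cos φ sin λ, sin φ).
The central angle between the endpoints is δ = arccos(p₁·p₂) ≈ 0.979 rad (56.1°).
Interpolate at f = 1/2 with slerp weights a = sin((1−f)δ)/sin δ ≈ 0.567, b = sin(fδ)/sin δ ≈ 0.567.
p = a·p₁ + b·p₂ ≈ (0.817, 0.152, 0.556); φ = arcsin(p_z) ≈ 33.76°, λ = atan2(p_y, p_x) ≈ 10.53°.

≈ 34°N, 11°E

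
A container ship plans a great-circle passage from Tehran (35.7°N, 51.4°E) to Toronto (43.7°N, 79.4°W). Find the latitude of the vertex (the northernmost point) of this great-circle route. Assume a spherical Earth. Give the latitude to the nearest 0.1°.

≈ 63.6°N

The great circle lies in the plane with unit normal n̂ = (p₁ × p₂)/|p₁ × p₂|.
Here n̂_z ≈ -0.445; the vertex latitude is φ_max = arccos|n̂_z| ≈ 63.6°.
Check via Clairaut: cos φ_max = |cos φ₁| · sin C = cos(35.7°)·sin(33.2°) ≈ 0.445, again giving ≈ 63.6°.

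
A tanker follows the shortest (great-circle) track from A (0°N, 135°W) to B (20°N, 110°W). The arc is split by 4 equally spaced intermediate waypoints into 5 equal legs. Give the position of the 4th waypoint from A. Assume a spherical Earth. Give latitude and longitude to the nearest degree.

Convert each endpoint to a unit vector on the sphere (x = cos φ cos λ, y = cos φ sin λ, z = sin φ).
The central angle between the endpoints is δ = arccos(p₁·p₂) ≈ 0.552 rad (31.6°).
Interpolate at f = 4/5 with slerp weights a = sin((1−f)δ)/sin δ ≈ 0.210, b = sin(fδ)/sin δ ≈ 0.815.
p = a·p₁ + b·p₂ ≈ (-0.410, -0.868, 0.279); φ = arcsin(p_z) ≈ 16.19°, λ = atan2(p_y, p_x) ≈ -115.30°.

≈ (16°N, 115°W)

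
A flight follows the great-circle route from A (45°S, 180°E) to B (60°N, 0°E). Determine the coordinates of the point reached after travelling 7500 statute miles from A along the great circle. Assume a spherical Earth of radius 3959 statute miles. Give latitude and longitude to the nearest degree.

From cos δ = sin φ₁ sin φ₂ + cos φ₁ cos φ₂ cos Δλ, the central angle is δ ≈ 2.880 rad (165.0°). The total great-circle distance is δ·R ≈ 2.880 × 3959 ≈ 11401 mi, so the target fraction is f = 7500/11401 ≈ 0.658.
Interpolate at f ≈ 0.658 with slerp weights a = sin((1−f)δ)/sin δ ≈ 3.220, b = sin(fδ)/sin δ ≈ 3.663.
p = a·p₁ + b·p₂ ≈ (-0.446, 0.000, 0.895); φ = arcsin(p_z) ≈ 63.54°, λ = atan2(p_y, p_x) ≈ 180.00°.

≈ (64°N, 180°E)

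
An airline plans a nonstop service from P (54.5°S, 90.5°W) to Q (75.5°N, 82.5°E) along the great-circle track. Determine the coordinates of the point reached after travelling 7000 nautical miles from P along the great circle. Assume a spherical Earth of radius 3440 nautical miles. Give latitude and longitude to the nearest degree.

≈ (62°N, 81°W)

Convert each endpoint to a unit vector on the sphere (x = cos φ cos λ, y = cos φ sin λ, z = sin φ).
The central angle between the endpoints is δ = arccos(p₁·p₂) ≈ 2.772 rad (158.8°). The total great-circle distance is δ·R ≈ 2.772 × 3440 ≈ 9536 nmi, so the target fraction is f = 7000/9536 ≈ 0.734.
Interpolate at f ≈ 0.734 with slerp weights a = sin((1−f)δ)/sin δ ≈ 1.861, b = sin(fδ)/sin δ ≈ 2.476.
p = a·p₁ + b·p₂ ≈ (0.071, -0.466, 0.882); φ = arcsin(p_z) ≈ 61.86°, λ = atan2(p_y, p_x) ≈ -81.28°.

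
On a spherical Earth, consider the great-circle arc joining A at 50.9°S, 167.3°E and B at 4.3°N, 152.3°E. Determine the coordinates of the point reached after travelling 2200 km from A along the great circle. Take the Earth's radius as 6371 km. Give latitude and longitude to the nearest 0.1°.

≈ 31.8°S, 160.2°E

Write both endpoints as unit vectors p₁, p₂ with components (cos φ cos λ, cos φ sin λ, sin φ).
The central angle between the endpoints is δ = arccos(p₁·p₂) ≈ 0.989 rad (56.7°). The total great-circle distance is δ·R ≈ 0.989 × 6371 ≈ 6303 km, so the target fraction is f = 2200/6303 ≈ 0.349.
Interpolate at f ≈ 0.349 with slerp weights a = sin((1−f)δ)/sin δ ≈ 0.718, b = sin(fδ)/sin δ ≈ 0.405.
p = a·p₁ + b·p₂ ≈ (-0.800, 0.287, -0.527); φ = arcsin(p_z) ≈ -31.82°, λ = atan2(p_y, p_x) ≈ 160.23°.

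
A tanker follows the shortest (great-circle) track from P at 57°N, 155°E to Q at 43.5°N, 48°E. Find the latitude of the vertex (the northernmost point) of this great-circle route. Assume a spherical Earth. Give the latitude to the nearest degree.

The great circle lies in the plane with unit normal n̂ = (p₁ × p₂)/|p₁ × p₂|.
Here n̂_z ≈ -0.426; the vertex latitude is φ_max = arccos|n̂_z| ≈ 64.8°.

≈ 65°N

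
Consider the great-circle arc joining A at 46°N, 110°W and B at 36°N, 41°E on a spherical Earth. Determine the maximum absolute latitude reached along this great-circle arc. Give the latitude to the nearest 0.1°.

≈ 74.2°N

The great circle lies in the plane with unit normal n̂ = (p₁ × p₂)/|p₁ × p₂|.
Here n̂_z ≈ +0.273; the vertex latitude is φ_max = arccos|n̂_z| ≈ 74.2°.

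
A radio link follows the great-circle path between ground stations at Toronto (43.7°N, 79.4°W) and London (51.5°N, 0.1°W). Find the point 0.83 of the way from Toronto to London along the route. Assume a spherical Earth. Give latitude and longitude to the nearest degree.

≈ 54°N, 14°W

Convert each endpoint to a unit vector on the sphere (x = cos φ cos λ, y = cos φ sin λ, z = sin φ).
The central angle between the endpoints is δ = arccos(p₁·p₂) ≈ 0.897 rad (51.4°).
Interpolate at f = 0.83 with slerp weights a = sin((1−f)δ)/sin δ ≈ 0.194, b = sin(fδ)/sin δ ≈ 0.867.
p = a·p₁ + b·p₂ ≈ (0.566, -0.139, 0.813); φ = arcsin(p_z) ≈ 54.38°, λ = atan2(p_y, p_x) ≈ -13.81°.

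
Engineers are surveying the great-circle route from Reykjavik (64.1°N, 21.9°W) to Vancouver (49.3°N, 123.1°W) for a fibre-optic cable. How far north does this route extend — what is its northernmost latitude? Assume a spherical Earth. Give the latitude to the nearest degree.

≈ 69°N

The great circle lies in the plane with unit normal n̂ = (p₁ × p₂)/|p₁ × p₂|.
Here n̂_z ≈ -0.359; the vertex latitude is φ_max = arccos|n̂_z| ≈ 69.0°.
Check via Clairaut: cos φ_max = |cos φ₁| · sin C = cos(64.1°)·sin(55.2°) ≈ 0.359, again giving ≈ 69.0°.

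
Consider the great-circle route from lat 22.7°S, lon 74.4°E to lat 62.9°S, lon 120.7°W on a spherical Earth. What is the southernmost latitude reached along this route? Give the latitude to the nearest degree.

The great circle lies in the plane with unit normal n̂ = (p₁ × p₂)/|p₁ × p₂|.
Here n̂_z ≈ +0.110; the vertex latitude is φ_max = arccos|n̂_z| ≈ 83.7°.
Check via Clairaut: cos φ_max = |cos φ₁| · sin C = cos(22.7°)·sin(173.2°) ≈ 0.110, again giving ≈ 83.7°.

≈ 84°S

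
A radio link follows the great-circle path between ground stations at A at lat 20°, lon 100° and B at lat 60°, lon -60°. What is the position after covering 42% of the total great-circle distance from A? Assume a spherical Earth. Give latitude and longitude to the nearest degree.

Convert each endpoint to a unit vector on the sphere (x = cos φ cos λ, y = cos φ sin λ, z = sin φ).
The central angle between the endpoints is δ = arccos(p₁·p₂) ≈ 1.717 rad (98.4°).
Interpolate at f = 0.42 with slerp weights a = sin((1−f)δ)/sin δ ≈ 0.848, b = sin(fδ)/sin δ ≈ 0.667.
p = a·p₁ + b·p₂ ≈ (0.028, 0.496, 0.868); φ = arcsin(p_z) ≈ 60.21°, λ = atan2(p_y, p_x) ≈ 86.72°.

≈ lat 60°, lon 87°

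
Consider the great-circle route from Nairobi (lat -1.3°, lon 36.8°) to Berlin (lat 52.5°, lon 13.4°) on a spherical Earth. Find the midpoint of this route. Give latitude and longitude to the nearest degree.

From cos δ = sin φ₁ sin φ₂ + cos φ₁ cos φ₂ cos Δλ, the central angle is δ ≈ 1.000 rad (57.3°).
Interpolate at f = 1/2 with slerp weights a = sin((1−f)δ)/sin δ ≈ 0.570, b = sin(fδ)/sin δ ≈ 0.570.
p = a·p₁ + b·p₂ ≈ (0.793, 0.422, 0.439); φ = arcsin(p_z) ≈ 26.04°, λ = atan2(p_y, p_x) ≈ 27.98°.

≈ lat 26°, lon 28°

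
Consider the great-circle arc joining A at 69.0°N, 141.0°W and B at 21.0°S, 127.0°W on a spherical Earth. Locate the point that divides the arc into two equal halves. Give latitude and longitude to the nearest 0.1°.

≈ 24.1°N, 130.9°W

Convert each endpoint to a unit vector on the sphere (x = cos φ cos λ, y = cos φ sin λ, z = sin φ).
The central angle between the endpoints is δ = arccos(p₁·p₂) ≈ 1.581 rad (90.6°).
Interpolate at f = 1/2 with slerp weights a = sin((1−f)δ)/sin δ ≈ 0.711, b = sin(fδ)/sin δ ≈ 0.711.
p = a·p₁ + b·p₂ ≈ (-0.597, -0.690, 0.409); φ = arcsin(p_z) ≈ 24.13°, λ = atan2(p_y, p_x) ≈ -130.87°.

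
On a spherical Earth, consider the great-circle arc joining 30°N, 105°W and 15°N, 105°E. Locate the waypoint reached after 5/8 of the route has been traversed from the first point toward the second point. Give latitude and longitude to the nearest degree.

≈ 51°N, 144°E

Convert each endpoint to a unit vector on the sphere (x = cos φ cos λ, y = cos φ sin λ, z = sin φ).
The central angle between the endpoints is δ = arccos(p₁·p₂) ≈ 2.208 rad (126.5°).
Interpolate at f = 5/8 with slerp weights a = sin((1−f)δ)/sin δ ≈ 0.917, b = sin(fδ)/sin δ ≈ 1.222.
p = a·p₁ + b·p₂ ≈ (-0.511, 0.373, 0.774); φ = arcsin(p_z) ≈ 50.76°, λ = atan2(p_y, p_x) ≈ 143.85°.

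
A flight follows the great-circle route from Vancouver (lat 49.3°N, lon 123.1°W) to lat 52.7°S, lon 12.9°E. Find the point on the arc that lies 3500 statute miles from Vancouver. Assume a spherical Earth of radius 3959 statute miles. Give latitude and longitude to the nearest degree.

≈ lat 16°N, lon 76°W

Write both endpoints as unit vectors p₁, p₂ with components (cos φ cos λ, cos φ sin λ, sin φ).
The central angle between the endpoints is δ = arccos(p₁·p₂) ≈ 2.662 rad (152.5°). The total great-circle distance is δ·R ≈ 2.662 × 3959 ≈ 10540 mi, so the target fraction is f = 3500/10540 ≈ 0.332.
Interpolate at f ≈ 0.332 with slerp weights a = sin((1−f)δ)/sin δ ≈ 2.122, b = sin(fδ)/sin δ ≈ 1.677.
p = a·p₁ + b·p₂ ≈ (0.235, -0.932, 0.275); φ = arcsin(p_z) ≈ 15.95°, λ = atan2(p_y, p_x) ≈ -75.86°.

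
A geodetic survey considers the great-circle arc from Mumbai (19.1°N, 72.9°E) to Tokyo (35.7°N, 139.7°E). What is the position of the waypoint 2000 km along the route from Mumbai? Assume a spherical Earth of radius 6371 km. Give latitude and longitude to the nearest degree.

Convert each endpoint to a unit vector on the sphere (x = cos φ cos λ, y = cos φ sin λ, z = sin φ).
The central angle between the endpoints is δ = arccos(p₁·p₂) ≈ 1.055 rad (60.4°). The total great-circle distance is δ·R ≈ 1.055 × 6371 ≈ 6721 km, so the target fraction is f = 2000/6721 ≈ 0.298.
Interpolate at f ≈ 0.298 with slerp weights a = sin((1−f)δ)/sin δ ≈ 0.776, b = sin(fδ)/sin δ ≈ 0.355.
p = a·p₁ + b·p₂ ≈ (-0.004, 0.887, 0.461); φ = arcsin(p_z) ≈ 27.46°, λ = atan2(p_y, p_x) ≈ 90.27°.

≈ (27°N, 90°E)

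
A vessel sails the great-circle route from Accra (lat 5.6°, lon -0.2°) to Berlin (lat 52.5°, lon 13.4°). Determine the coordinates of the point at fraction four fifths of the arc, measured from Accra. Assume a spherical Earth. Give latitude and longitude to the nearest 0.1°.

Write both endpoints as unit vectors p₁, p₂ with components (cos φ cos λ, cos φ sin λ, sin φ).
The central angle between the endpoints is δ = arccos(p₁·p₂) ≈ 0.842 rad (48.2°).
Interpolate at f = 4/5 with slerp weights a = sin((1−f)δ)/sin δ ≈ 0.225, b = sin(fδ)/sin δ ≈ 0.836.
p = a·p₁ + b·p₂ ≈ (0.719, 0.117, 0.685); φ = arcsin(p_z) ≈ 43.26°, λ = atan2(p_y, p_x) ≈ 9.26°.

≈ lat 43.3°, lon 9.3°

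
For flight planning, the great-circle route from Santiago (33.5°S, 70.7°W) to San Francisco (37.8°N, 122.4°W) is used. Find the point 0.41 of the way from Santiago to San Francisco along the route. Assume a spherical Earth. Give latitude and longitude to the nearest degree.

Write both endpoints as unit vectors p₁, p₂ with components (cos φ cos λ, cos φ sin λ, sin φ).
The central angle between the endpoints is δ = arccos(p₁·p₂) ≈ 1.501 rad (86.0°).
Interpolate at f = 0.41 with slerp weights a = sin((1−f)δ)/sin δ ≈ 0.776, b = sin(fδ)/sin δ ≈ 0.579.
p = a·p₁ + b·p₂ ≈ (-0.031, -0.997, -0.074); φ = arcsin(p_z) ≈ -4.23°, λ = atan2(p_y, p_x) ≈ -91.79°.

≈ 4°S, 92°W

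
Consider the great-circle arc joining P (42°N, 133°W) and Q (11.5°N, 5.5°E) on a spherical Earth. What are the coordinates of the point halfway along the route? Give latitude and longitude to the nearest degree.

The haversine formula gives a central angle δ ≈ 1.995 rad (114.3°) between the endpoints.
Interpolate at f = 1/2 with slerp weights a = sin((1−f)δ)/sin δ ≈ 0.922, b = sin(fδ)/sin δ ≈ 0.922.
p = a·p₁ + b·p₂ ≈ (0.432, -0.415, 0.801); φ = arcsin(p_z) ≈ 53.21°, λ = atan2(p_y, p_x) ≈ -43.81°.

≈ (53°N, 44°W)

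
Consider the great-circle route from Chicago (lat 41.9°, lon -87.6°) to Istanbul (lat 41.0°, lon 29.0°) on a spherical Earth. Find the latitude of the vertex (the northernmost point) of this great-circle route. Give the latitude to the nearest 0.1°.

The great circle lies in the plane with unit normal n̂ = (p₁ × p₂)/|p₁ × p₂|.
Here n̂_z ≈ +0.511; the vertex latitude is φ_max = arccos|n̂_z| ≈ 59.3°.
Check via Clairaut: cos φ_max = |cos φ₁| · sin C = cos(41.9°)·sin(43.4°) ≈ 0.511, again giving ≈ 59.3°.

≈ 59.3°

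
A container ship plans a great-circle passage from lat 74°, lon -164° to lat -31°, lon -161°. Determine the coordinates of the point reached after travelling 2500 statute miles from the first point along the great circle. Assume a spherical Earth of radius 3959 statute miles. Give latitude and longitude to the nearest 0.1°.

Write both endpoints as unit vectors p₁, p₂ with components (cos φ cos λ, cos φ sin λ, sin φ).
The central angle between the endpoints is δ = arccos(p₁·p₂) ≈ 1.833 rad (105.0°). The total great-circle distance is δ·R ≈ 1.833 × 3959 ≈ 7257 mi, so the target fraction is f = 2500/7257 ≈ 0.345.
Interpolate at f ≈ 0.345 with slerp weights a = sin((1−f)δ)/sin δ ≈ 0.966, b = sin(fδ)/sin δ ≈ 0.611.
p = a·p₁ + b·p₂ ≈ (-0.751, -0.244, 0.613); φ = arcsin(p_z) ≈ 37.83°, λ = atan2(p_y, p_x) ≈ -162.01°.

≈ lat 37.8°, lon -162.0°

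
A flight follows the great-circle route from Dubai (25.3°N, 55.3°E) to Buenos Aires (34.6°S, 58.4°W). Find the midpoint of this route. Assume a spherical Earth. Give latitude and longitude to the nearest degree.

≈ 8°S, 3°E

The haversine formula gives a central angle δ ≈ 2.143 rad (122.8°) between the endpoints.
Interpolate at f = 1/2 with slerp weights a = sin((1−f)δ)/sin δ ≈ 1.045, b = sin(fδ)/sin δ ≈ 1.045.
p = a·p₁ + b·p₂ ≈ (0.988, 0.044, -0.147); φ = arcsin(p_z) ≈ -8.44°, λ = atan2(p_y, p_x) ≈ 2.55°.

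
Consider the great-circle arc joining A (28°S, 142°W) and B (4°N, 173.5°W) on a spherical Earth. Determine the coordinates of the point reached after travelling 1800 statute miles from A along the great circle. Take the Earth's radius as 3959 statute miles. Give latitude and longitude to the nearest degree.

≈ (9°S, 161°W)

The haversine formula gives a central angle δ ≈ 0.770 rad (44.1°) between the endpoints. The total great-circle distance is δ·R ≈ 0.770 × 3959 ≈ 3046 mi, so the target fraction is f = 1800/3046 ≈ 0.591.
Interpolate at f ≈ 0.591 with slerp weights a = sin((1−f)δ)/sin δ ≈ 0.445, b = sin(fδ)/sin δ ≈ 0.631.
p = a·p₁ + b·p₂ ≈ (-0.935, -0.313, -0.165); φ = arcsin(p_z) ≈ -9.49°, λ = atan2(p_y, p_x) ≈ -161.48°.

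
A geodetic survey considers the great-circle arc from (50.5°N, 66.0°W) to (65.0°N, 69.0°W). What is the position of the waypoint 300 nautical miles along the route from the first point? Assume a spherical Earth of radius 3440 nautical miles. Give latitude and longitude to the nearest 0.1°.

≈ (55.5°N, 66.8°W)

Write both endpoints as unit vectors p₁, p₂ with components (cos φ cos λ, cos φ sin λ, sin φ).
The central angle between the endpoints is δ = arccos(p₁·p₂) ≈ 0.255 rad (14.6°). The total great-circle distance is δ·R ≈ 0.255 × 3440 ≈ 876 nmi, so the target fraction is f = 300/876 ≈ 0.343.
Interpolate at f ≈ 0.343 with slerp weights a = sin((1−f)δ)/sin δ ≈ 0.661, b = sin(fδ)/sin δ ≈ 0.346.
p = a·p₁ + b·p₂ ≈ (0.224, -0.521, 0.824); φ = arcsin(p_z) ≈ 55.48°, λ = atan2(p_y, p_x) ≈ -66.77°.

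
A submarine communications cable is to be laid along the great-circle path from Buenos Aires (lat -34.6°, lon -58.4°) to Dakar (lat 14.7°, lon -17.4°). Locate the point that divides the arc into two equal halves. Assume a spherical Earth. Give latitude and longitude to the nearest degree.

Convert each endpoint to a unit vector on the sphere (x = cos φ cos λ, y = cos φ sin λ, z = sin φ).
The central angle between the endpoints is δ = arccos(p₁·p₂) ≈ 1.096 rad (62.8°).
Interpolate at f = 1/2 with slerp weights a = sin((1−f)δ)/sin δ ≈ 0.586, b = sin(fδ)/sin δ ≈ 0.586.
p = a·p₁ + b·p₂ ≈ (0.793, -0.580, -0.184); φ = arcsin(p_z) ≈ -10.60°, λ = atan2(p_y, p_x) ≈ -36.18°.

≈ lat -11°, lon -36°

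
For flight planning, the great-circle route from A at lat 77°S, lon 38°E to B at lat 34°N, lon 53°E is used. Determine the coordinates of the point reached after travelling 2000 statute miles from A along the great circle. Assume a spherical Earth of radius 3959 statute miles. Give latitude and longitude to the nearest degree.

≈ lat 48°S, lon 48°E

Write both endpoints as unit vectors p₁, p₂ with components (cos φ cos λ, cos φ sin λ, sin φ).
The central angle between the endpoints is δ = arccos(p₁·p₂) ≈ 1.944 rad (111.4°). The total great-circle distance is δ·R ≈ 1.944 × 3959 ≈ 7697 mi, so the target fraction is f = 2000/7697 ≈ 0.260.
Interpolate at f ≈ 0.260 with slerp weights a = sin((1−f)δ)/sin δ ≈ 1.065, b = sin(fδ)/sin δ ≈ 0.520.
p = a·p₁ + b·p₂ ≈ (0.448, 0.492, -0.747); φ = arcsin(p_z) ≈ -48.31°, λ = atan2(p_y, p_x) ≈ 47.65°.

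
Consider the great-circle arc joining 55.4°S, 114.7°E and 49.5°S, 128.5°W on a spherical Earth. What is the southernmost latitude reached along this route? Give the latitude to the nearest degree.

The great circle lies in the plane with unit normal n̂ = (p₁ × p₂)/|p₁ × p₂|.
Here n̂_z ≈ +0.371; the vertex latitude is φ_max = arccos|n̂_z| ≈ 68.2°.
Check via Clairaut: cos φ_max = |cos φ₁| · sin C = cos(55.4°)·sin(139.3°) ≈ 0.371, again giving ≈ 68.2°.

≈ 68°S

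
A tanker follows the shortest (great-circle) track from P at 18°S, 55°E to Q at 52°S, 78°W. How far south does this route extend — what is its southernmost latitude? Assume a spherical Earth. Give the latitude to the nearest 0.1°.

The great circle lies in the plane with unit normal n̂ = (p₁ × p₂)/|p₁ × p₂|.
Here n̂_z ≈ -0.434; the vertex latitude is φ_max = arccos|n̂_z| ≈ 64.3°.
Check via Clairaut: cos φ_max = |cos φ₁| · sin C = cos(18.0°)·sin(152.9°) ≈ 0.434, again giving ≈ 64.3°.

≈ 64.3°S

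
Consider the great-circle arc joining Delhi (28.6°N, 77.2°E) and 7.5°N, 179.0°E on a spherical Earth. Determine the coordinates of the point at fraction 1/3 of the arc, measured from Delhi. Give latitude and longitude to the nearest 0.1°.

≈ 30.3°N, 114.3°E

Write both endpoints as unit vectors p₁, p₂ with components (cos φ cos λ, cos φ sin λ, sin φ).
The central angle between the endpoints is δ = arccos(p₁·p₂) ≈ 1.687 rad (96.6°).
Interpolate at f = 1/3 with slerp weights a = sin((1−f)δ)/sin δ ≈ 0.908, b = sin(fδ)/sin δ ≈ 0.537.
p = a·p₁ + b·p₂ ≈ (-0.355, 0.787, 0.505); φ = arcsin(p_z) ≈ 30.31°, λ = atan2(p_y, p_x) ≈ 114.31°.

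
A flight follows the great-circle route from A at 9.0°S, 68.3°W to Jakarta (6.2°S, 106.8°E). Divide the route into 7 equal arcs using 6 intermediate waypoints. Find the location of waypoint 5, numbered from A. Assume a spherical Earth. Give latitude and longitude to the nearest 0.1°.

≈ 49.9°S, 86.5°E

Convert each endpoint to a unit vector on the sphere (x = cos φ cos λ, y = cos φ sin λ, z = sin φ).
The central angle between the endpoints is δ = arccos(p₁·p₂) ≈ 2.863 rad (164.0°).
Interpolate at f = 5/7 with slerp weights a = sin((1−f)δ)/sin δ ≈ 2.653, b = sin(fδ)/sin δ ≈ 3.235.
p = a·p₁ + b·p₂ ≈ (0.040, 0.644, -0.764); φ = arcsin(p_z) ≈ -49.85°, λ = atan2(p_y, p_x) ≈ 86.49°.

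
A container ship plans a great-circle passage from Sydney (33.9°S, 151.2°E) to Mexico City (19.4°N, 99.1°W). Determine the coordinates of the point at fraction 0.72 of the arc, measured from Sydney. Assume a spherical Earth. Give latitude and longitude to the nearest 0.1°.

≈ 1.9°N, 127.3°W

From cos δ = sin φ₁ sin φ₂ + cos φ₁ cos φ₂ cos Δλ, the central angle is δ ≈ 2.037 rad (116.7°).
Interpolate at f = 0.72 with slerp weights a = sin((1−f)δ)/sin δ ≈ 0.604, b = sin(fδ)/sin δ ≈ 1.113.
p = a·p₁ + b·p₂ ≈ (-0.606, -0.795, 0.033); φ = arcsin(p_z) ≈ 1.88°, λ = atan2(p_y, p_x) ≈ -127.29°.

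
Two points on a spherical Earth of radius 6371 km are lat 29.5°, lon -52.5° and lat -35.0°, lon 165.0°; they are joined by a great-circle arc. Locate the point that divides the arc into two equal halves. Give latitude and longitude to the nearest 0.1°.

The haversine formula gives a central angle δ ≈ 2.583 rad (148.0°) between the endpoints.
Interpolate at f = 1/2 with slerp weights a = sin((1−f)δ)/sin δ ≈ 1.814, b = sin(fδ)/sin δ ≈ 1.814.
p = a·p₁ + b·p₂ ≈ (-0.474, -0.868, -0.147); φ = arcsin(p_z) ≈ -8.47°, λ = atan2(p_y, p_x) ≈ -118.65°.

≈ lat -8.5°, lon -118.6°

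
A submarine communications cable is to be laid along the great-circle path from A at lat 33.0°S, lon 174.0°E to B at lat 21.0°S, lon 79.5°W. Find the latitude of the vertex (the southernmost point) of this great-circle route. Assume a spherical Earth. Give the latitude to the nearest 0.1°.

The great circle lies in the plane with unit normal n̂ = (p₁ × p₂)/|p₁ × p₂|.
Here n̂_z ≈ +0.751; the vertex latitude is φ_max = arccos|n̂_z| ≈ 41.3°.

≈ 41.3°S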